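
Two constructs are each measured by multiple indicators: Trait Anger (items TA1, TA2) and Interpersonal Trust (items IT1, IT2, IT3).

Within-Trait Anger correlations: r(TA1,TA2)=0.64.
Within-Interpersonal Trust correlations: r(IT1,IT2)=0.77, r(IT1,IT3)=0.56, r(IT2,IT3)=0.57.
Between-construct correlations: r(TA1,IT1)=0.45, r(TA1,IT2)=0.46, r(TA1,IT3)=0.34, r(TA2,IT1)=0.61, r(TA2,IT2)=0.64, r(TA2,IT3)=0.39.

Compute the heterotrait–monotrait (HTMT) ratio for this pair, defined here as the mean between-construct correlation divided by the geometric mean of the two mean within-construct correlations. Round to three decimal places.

Between-construct mean = 2.89/6 = 0.4817.
Mean within-TA = 0.64/1 = 0.6400; mean within-IT = 1.90/3 = 0.6333.
Geometric mean = √(0.6400 × 0.6333) = 0.6366.
HTMT = 0.4817 / 0.6366 = 0.757.

0.757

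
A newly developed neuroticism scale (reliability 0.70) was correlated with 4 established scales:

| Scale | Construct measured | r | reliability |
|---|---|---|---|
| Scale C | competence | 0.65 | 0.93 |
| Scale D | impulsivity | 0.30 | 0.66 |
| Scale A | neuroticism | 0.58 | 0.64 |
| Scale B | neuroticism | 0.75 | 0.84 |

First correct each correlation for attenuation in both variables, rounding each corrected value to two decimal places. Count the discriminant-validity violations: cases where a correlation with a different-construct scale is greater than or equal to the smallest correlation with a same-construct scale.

0

Disattenuated r (r / √(r_scale · r_new)):
  Scale C (disc): 0.65 / √(0.93·0.70) = 0.81
  Scale D (disc): 0.30 / √(0.66·0.70) = 0.44
  Scale A (conv): 0.58 / √(0.64·0.70) = 0.87
  Scale B (conv): 0.75 / √(0.84·0.70) = 0.98
Smallest convergent = 0.87. Discriminant values: 0.81, 0.44; count ≥ 0.87 → 0.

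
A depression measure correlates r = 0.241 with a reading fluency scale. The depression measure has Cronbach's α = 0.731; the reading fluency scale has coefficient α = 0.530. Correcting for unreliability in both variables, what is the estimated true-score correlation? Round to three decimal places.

r_true = r_obs / √(r_xx · r_yy) = 0.241 / √(0.731 × 0.530) = 0.241 / √0.387430 = 0.241 / 0.6224 ≈ 0.387.

0.387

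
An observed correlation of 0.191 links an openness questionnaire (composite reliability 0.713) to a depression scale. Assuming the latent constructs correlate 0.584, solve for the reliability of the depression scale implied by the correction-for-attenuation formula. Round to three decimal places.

r_true = r_obs / √(r_xx · r_yy) ⇒ 0.584 = 0.191 / √(0.713 · r_yy).
√(0.713 · r_yy) = 0.191 / 0.584 = 0.3271; 0.713 · r_yy = 0.1070; r_yy = 0.1070 / 0.713 ≈ 0.150.

0.150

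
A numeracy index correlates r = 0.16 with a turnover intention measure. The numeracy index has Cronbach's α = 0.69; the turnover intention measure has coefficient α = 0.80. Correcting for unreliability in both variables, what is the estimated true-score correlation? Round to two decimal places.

0.22

r_true = r_obs / √(r_xx · r_yy) = 0.16 / √(0.69 × 0.80) = 0.16 / √0.5520 = 0.16 / 0.7430 ≈ 0.22.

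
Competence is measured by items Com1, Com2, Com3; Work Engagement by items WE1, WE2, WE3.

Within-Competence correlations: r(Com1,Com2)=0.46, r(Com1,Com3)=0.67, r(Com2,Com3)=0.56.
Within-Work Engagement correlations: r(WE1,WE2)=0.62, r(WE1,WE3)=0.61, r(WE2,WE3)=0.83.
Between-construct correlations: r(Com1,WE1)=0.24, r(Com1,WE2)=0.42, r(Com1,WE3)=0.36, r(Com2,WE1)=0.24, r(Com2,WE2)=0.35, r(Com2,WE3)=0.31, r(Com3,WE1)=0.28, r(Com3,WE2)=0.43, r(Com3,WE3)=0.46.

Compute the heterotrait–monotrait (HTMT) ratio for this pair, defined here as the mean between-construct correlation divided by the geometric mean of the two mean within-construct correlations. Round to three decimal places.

0.552

Mean heterotrait r = 3.09/9 = 0.3433.
Mean within-Com = 1.69/3 = 0.5633; mean within-WE = 2.06/3 = 0.6867.
Geometric mean = √(0.5633 × 0.6867) = 0.6219.
HTMT = 0.3433 / 0.6219 = 0.552.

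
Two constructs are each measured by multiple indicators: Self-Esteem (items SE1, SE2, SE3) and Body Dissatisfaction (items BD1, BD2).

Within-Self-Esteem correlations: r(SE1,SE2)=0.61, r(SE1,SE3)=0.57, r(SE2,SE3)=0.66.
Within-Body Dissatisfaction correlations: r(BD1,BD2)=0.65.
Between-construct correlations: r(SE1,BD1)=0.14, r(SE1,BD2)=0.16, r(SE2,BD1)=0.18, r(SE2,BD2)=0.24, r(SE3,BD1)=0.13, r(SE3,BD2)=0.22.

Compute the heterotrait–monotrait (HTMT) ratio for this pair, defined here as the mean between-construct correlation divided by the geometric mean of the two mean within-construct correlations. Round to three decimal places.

Between-construct mean = 1.07/6 = 0.1783.
Mean within-SE = 1.84/3 = 0.6133; mean within-BD = 0.65/1 = 0.6500.
Geometric mean = √(0.6133 × 0.6500) = 0.6314.
HTMT = 0.1783 / 0.6314 = 0.282.

0.282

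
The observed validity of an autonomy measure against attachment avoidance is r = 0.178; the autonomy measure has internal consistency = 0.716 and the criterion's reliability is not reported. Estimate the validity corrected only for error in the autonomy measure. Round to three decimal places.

0.210

Single correction: r_c = r_obs / √r_xx = 0.178 / √0.716 = 0.178 / 0.8462 ≈ 0.210.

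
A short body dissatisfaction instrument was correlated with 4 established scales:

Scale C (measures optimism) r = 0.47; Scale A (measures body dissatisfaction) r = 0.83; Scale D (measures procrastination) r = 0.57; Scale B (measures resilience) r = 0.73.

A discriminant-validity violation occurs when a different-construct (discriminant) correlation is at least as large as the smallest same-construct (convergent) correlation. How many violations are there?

0

Convergent (same construct = body dissatisfaction): Scale A.
Smallest convergent = 0.83. Discriminant values: 0.47, 0.57, 0.73; count ≥ 0.83 → 0.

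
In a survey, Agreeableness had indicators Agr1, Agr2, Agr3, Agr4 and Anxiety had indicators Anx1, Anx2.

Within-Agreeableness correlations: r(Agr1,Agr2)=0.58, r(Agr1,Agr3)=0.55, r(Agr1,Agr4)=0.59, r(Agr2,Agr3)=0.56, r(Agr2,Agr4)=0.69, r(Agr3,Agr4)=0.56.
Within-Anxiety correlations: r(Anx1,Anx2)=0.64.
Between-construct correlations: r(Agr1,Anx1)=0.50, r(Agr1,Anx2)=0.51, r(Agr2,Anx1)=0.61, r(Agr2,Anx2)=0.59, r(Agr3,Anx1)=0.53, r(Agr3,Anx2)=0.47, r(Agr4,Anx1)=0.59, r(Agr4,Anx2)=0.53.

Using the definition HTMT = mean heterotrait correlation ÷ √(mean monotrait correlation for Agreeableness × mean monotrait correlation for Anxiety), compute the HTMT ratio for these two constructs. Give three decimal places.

0.882

Mean between = 4.33/8 = 0.5413.
Mean within-Agr = 3.53/6 = 0.5883; mean within-Anx = 0.64/1 = 0.6400.
Geometric mean = √(0.5883 × 0.6400) = 0.6136.
HTMT = 0.5413 / 0.6136 = 0.882.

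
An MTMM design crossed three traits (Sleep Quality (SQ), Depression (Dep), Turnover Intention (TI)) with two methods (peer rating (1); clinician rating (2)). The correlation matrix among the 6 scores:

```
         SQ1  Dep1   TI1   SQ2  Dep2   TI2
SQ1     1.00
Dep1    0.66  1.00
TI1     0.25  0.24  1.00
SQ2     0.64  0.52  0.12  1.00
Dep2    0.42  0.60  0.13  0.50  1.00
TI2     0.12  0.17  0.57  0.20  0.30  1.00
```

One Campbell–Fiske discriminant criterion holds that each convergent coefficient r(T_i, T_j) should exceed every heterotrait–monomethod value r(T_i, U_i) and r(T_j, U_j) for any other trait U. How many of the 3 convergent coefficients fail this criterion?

Checking each validity diagonal entry against its comparison values:
SQ (methods 1·2): 0.64 vs {0.66, 0.50, 0.25, 0.20} → fail.
Dep (methods 1·2): 0.60 vs {0.66, 0.50, 0.24, 0.30} → fail.
TI (methods 1·2): 0.57 vs {0.25, 0.20, 0.24, 0.30} → pass.
2 of 3 fail.

2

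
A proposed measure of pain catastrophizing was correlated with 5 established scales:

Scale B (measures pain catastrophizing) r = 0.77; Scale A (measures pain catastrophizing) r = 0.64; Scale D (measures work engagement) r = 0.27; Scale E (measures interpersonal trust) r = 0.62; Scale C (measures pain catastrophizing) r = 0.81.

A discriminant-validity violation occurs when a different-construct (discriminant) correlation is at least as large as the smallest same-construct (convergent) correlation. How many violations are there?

0

Convergent (same construct = pain catastrophizing): Scale B, Scale A, Scale C.
Smallest convergent = 0.64. Discriminant values: 0.27, 0.62; count ≥ 0.64 → 0.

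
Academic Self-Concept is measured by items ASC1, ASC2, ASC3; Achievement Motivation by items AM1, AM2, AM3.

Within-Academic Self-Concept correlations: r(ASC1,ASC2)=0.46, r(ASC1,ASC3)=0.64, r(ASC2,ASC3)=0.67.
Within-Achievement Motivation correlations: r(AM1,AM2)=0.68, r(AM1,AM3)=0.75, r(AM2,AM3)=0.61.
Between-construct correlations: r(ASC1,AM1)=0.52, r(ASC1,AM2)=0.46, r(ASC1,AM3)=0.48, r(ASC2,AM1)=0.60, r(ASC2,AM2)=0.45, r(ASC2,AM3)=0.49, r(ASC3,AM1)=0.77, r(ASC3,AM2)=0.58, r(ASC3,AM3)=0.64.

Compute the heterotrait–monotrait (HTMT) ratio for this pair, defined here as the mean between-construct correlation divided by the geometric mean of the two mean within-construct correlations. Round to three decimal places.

0.875

Mean heterotrait r = 4.99/9 = 0.5544.
Mean within-ASC = 1.77/3 = 0.5900; mean within-AM = 2.04/3 = 0.6800.
Geometric mean = √(0.5900 × 0.6800) = 0.6334.
HTMT = 0.5544 / 0.6334 = 0.875.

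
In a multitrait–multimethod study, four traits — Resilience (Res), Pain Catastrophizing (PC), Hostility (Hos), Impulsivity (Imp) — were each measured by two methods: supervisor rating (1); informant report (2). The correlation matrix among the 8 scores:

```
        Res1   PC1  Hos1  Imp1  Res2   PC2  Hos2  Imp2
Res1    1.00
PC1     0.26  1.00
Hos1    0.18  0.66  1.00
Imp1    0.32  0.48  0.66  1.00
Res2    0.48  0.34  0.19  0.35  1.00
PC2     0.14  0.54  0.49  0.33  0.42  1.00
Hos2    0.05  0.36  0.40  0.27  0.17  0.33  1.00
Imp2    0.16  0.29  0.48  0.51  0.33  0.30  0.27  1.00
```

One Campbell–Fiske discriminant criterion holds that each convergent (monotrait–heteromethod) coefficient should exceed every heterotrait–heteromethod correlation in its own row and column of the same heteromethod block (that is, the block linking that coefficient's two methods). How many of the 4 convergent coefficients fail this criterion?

1

Each convergent coefficient versus the relevant comparison correlations:
Res (methods 1·2): 0.48 vs {0.14, 0.34, 0.05, 0.19, 0.16, 0.35} → pass.
PC (methods 1·2): 0.54 vs {0.34, 0.14, 0.36, 0.49, 0.29, 0.33} → pass.
Hos (methods 1·2): 0.40 vs {0.19, 0.05, 0.49, 0.36, 0.48, 0.27} → fail.
Imp (methods 1·2): 0.51 vs {0.35, 0.16, 0.33, 0.29, 0.27, 0.48} → pass.
1 of 4 fail.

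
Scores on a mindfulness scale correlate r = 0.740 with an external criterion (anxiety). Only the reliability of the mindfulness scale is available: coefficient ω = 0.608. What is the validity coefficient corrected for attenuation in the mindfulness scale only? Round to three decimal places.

Single correction: r_c = r_obs / √r_xx = 0.740 / √0.608 = 0.740 / 0.7797 ≈ 0.949.

0.949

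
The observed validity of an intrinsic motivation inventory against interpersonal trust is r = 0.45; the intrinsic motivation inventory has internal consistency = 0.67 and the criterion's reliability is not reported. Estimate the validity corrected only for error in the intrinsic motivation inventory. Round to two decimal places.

Single correction: r_c = r_obs / √r_xx = 0.45 / √0.67 = 0.45 / 0.8185 ≈ 0.55.

0.55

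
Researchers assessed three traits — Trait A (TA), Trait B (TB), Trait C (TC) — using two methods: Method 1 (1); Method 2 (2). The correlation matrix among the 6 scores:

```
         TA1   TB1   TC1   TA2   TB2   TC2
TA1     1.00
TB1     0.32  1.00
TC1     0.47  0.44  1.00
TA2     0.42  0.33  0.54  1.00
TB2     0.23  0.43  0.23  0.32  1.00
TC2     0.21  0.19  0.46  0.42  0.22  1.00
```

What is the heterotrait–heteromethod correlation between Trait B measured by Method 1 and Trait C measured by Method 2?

Different traits and methods: r(TB1, TC2) = 0.19.

0.19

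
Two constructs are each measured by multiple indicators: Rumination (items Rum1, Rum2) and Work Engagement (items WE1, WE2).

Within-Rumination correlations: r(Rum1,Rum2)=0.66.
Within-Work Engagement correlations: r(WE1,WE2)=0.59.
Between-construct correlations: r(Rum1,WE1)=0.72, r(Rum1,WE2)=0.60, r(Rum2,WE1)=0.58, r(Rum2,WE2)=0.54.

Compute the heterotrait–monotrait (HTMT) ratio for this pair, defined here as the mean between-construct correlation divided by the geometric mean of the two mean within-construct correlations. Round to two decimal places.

Mean heterotrait r = 2.44/4 = 0.6100.
Mean within-Rum = 0.66/1 = 0.6600; mean within-WE = 0.59/1 = 0.5900.
Geometric mean = √(0.6600 × 0.5900) = 0.6240.
HTMT = 0.6100 / 0.6240 = 0.98.

0.98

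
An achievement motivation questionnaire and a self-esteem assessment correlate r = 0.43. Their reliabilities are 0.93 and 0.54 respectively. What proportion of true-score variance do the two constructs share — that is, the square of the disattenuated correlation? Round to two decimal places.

0.37

Disattenuated r = 0.43 / √(0.93 × 0.54) = 0.43 / 0.7087 = 0.6067.
Shared true-score variance = 0.6067² = 0.3681 ≈ 0.37.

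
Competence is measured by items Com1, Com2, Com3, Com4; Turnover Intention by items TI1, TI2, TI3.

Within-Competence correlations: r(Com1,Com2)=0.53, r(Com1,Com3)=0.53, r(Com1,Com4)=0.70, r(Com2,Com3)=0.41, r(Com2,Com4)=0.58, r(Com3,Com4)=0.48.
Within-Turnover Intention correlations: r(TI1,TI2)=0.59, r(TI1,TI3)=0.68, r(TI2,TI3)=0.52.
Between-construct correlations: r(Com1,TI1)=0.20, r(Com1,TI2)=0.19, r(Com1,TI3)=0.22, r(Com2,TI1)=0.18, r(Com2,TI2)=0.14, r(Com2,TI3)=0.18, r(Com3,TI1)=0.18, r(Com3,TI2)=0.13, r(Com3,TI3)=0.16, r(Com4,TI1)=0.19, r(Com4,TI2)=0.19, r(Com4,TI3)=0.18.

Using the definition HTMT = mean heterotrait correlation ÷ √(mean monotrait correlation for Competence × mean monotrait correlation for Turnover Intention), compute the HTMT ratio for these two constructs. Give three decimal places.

Between-construct mean = 2.14/12 = 0.1783.
Mean within-Com = 3.23/6 = 0.5383; mean within-TI = 1.79/3 = 0.5967.
Geometric mean = √(0.5383 × 0.5967) = 0.5667.
HTMT = 0.1783 / 0.5667 = 0.315.

0.315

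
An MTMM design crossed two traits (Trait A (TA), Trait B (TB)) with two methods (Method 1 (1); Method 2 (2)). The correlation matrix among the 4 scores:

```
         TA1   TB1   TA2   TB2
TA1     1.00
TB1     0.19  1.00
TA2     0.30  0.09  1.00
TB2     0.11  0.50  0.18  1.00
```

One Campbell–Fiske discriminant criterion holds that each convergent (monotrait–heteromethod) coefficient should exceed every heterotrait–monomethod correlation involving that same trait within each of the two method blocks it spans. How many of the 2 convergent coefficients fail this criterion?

Checking each validity diagonal entry against its comparison values:
TA (methods 1·2): 0.30 vs {0.19, 0.18} → pass.
TB (methods 1·2): 0.50 vs {0.19, 0.18} → pass.
0 of 2 fail.

0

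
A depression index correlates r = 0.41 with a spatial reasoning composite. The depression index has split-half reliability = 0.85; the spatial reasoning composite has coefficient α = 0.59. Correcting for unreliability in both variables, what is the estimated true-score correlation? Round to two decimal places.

0.58

r_true = r_obs / √(r_xx · r_yy) = 0.41 / √(0.85 × 0.59) = 0.41 / √0.5015 = 0.41 / 0.7082 ≈ 0.58.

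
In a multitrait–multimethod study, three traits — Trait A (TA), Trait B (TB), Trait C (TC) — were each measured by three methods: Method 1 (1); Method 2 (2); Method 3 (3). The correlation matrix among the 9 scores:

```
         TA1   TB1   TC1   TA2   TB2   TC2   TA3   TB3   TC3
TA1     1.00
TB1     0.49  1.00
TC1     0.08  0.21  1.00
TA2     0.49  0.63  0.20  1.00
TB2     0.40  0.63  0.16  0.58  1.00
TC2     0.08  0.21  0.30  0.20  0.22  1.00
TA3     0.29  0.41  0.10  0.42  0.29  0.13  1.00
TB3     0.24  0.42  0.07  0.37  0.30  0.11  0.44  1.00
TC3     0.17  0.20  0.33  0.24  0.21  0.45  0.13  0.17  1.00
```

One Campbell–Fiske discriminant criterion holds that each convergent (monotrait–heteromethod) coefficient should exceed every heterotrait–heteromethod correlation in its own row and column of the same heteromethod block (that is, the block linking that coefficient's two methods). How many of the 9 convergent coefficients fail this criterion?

4

Checking each validity diagonal entry against its comparison values:
TA (methods 1·2): 0.49 vs {0.40, 0.63, 0.08, 0.20} → fail.
TA (methods 1·3): 0.29 vs {0.24, 0.41, 0.17, 0.10} → fail.
TA (methods 2·3): 0.42 vs {0.37, 0.29, 0.24, 0.13} → pass.
TB (methods 1·2): 0.63 vs {0.63, 0.40, 0.21, 0.16} → fail.
TB (methods 1·3): 0.42 vs {0.41, 0.24, 0.20, 0.07} → pass.
TB (methods 2·3): 0.30 vs {0.29, 0.37, 0.21, 0.11} → fail.
TC (methods 1·2): 0.30 vs {0.20, 0.08, 0.16, 0.21} → pass.
TC (methods 1·3): 0.33 vs {0.10, 0.17, 0.07, 0.20} → pass.
TC (methods 2·3): 0.45 vs {0.13, 0.24, 0.11, 0.21} → pass.
4 of 9 fail.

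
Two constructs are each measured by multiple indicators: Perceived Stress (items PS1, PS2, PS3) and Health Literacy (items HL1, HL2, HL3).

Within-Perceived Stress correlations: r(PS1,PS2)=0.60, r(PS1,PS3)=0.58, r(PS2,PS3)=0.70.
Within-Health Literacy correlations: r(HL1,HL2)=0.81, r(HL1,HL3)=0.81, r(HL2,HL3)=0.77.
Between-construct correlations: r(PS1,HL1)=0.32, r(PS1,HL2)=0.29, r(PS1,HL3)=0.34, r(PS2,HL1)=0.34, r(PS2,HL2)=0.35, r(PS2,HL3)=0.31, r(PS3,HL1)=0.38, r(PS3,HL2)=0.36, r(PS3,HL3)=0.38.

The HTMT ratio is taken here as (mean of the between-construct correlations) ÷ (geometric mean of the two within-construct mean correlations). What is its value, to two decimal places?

Mean heterotrait r = 3.07/9 = 0.3411.
Mean within-PS = 1.88/3 = 0.6267; mean within-HL = 2.39/3 = 0.7967.
Geometric mean = √(0.6267 × 0.7967) = 0.7066.
HTMT = 0.3411 / 0.7066 = 0.48.

0.48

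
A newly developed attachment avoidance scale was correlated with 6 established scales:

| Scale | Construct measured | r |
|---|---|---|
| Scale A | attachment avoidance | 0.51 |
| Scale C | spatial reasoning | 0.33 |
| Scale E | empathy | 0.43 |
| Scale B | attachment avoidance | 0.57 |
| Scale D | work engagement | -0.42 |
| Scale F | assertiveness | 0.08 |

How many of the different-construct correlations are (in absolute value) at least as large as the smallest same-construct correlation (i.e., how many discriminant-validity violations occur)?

Convergent (same construct = attachment avoidance): Scale A, Scale B.
Smallest convergent = 0.51. Discriminant |r|: 0.33, 0.43, 0.42, 0.08; count ≥ 0.51 → 0.

0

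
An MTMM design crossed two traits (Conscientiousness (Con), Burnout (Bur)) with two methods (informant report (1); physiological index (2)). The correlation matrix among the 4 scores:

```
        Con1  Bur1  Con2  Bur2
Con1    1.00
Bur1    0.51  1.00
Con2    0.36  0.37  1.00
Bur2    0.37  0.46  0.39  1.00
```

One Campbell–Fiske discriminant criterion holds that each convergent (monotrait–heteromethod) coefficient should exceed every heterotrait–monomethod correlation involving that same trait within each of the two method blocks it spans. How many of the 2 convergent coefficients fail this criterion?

2

Convergent coefficients and their comparison sets:
Con (methods 1·2): 0.36 vs {0.51, 0.39} → fail.
Bur (methods 1·2): 0.46 vs {0.51, 0.39} → fail.
2 of 2 fail.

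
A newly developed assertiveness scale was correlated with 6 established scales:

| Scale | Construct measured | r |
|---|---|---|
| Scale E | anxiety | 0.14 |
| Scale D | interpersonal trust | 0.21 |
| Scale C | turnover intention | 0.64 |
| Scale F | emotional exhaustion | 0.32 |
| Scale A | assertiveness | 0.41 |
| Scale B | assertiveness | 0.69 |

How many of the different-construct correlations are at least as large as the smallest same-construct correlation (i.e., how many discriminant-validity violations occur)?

Convergent (same construct = assertiveness): Scale A, Scale B.
Smallest convergent = 0.41. Discriminant values: 0.14, 0.21, 0.64, 0.32; count ≥ 0.41 → 1.

1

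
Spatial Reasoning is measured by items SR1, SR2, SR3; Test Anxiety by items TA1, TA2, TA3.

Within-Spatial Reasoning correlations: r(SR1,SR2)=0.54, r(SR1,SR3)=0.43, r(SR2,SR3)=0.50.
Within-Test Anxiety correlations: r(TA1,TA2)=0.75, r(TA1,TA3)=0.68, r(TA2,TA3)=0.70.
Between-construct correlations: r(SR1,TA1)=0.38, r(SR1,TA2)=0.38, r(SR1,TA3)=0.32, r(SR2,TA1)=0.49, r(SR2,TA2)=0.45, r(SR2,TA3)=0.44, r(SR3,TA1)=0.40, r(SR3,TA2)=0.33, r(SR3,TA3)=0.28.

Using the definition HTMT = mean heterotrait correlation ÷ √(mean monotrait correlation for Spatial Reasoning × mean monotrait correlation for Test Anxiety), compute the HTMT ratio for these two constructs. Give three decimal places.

Mean heterotrait r = 3.47/9 = 0.3856.
Mean within-SR = 1.47/3 = 0.4900; mean within-TA = 2.13/3 = 0.7100.
Geometric mean = √(0.4900 × 0.7100) = 0.5898.
HTMT = 0.3856 / 0.5898 = 0.654.

0.654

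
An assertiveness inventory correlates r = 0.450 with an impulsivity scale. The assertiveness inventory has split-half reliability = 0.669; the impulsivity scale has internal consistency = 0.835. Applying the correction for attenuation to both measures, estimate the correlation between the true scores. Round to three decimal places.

r_true = r_obs / √(r_xx · r_yy) = 0.450 / √(0.669 × 0.835) = 0.450 / √0.558615 = 0.450 / 0.7474 ≈ 0.602.

0.602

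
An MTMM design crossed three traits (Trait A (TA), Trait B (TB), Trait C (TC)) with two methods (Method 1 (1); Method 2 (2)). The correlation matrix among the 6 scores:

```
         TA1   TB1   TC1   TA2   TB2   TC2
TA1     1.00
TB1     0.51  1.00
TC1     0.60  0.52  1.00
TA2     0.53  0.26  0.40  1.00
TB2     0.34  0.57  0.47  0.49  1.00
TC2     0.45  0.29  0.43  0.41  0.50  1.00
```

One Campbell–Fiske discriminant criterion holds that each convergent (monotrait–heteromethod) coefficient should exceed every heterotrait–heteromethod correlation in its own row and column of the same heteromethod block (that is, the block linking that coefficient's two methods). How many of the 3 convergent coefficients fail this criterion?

Checking each validity diagonal entry against its comparison values:
TA (methods 1·2): 0.53 vs {0.34, 0.26, 0.45, 0.40} → pass.
TB (methods 1·2): 0.57 vs {0.26, 0.34, 0.29, 0.47} → pass.
TC (methods 1·2): 0.43 vs {0.40, 0.45, 0.47, 0.29} → fail.
1 of 3 fail.

1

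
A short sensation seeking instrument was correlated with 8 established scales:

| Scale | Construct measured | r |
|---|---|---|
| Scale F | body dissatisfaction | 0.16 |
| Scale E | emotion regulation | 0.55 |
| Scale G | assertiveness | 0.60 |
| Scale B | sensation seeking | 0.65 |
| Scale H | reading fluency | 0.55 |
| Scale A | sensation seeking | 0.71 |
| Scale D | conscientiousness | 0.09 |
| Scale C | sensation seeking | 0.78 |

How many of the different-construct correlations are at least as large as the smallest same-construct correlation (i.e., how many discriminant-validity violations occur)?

0

Convergent (same construct = sensation seeking): Scale B, Scale A, Scale C.
Smallest convergent = 0.65. Discriminant values: 0.16, 0.55, 0.60, 0.55, 0.09; count ≥ 0.65 → 0.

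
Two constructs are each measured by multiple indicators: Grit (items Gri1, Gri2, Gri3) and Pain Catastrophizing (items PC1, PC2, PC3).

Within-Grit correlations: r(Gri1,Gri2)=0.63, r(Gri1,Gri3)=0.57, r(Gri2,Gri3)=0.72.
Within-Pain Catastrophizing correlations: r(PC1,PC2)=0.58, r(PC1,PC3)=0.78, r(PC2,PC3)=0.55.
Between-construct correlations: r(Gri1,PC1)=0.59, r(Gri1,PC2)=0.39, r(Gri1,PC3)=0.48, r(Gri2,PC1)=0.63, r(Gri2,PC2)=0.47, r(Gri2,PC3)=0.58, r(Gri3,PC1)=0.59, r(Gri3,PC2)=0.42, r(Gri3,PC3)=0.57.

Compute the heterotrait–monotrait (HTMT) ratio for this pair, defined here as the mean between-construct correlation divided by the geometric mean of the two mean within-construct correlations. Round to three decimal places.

Mean heterotrait r = 4.72/9 = 0.5244.
Mean within-Gri = 1.92/3 = 0.6400; mean within-PC = 1.91/3 = 0.6367.
Geometric mean = √(0.6400 × 0.6367) = 0.6383.
HTMT = 0.5244 / 0.6383 = 0.822.

0.822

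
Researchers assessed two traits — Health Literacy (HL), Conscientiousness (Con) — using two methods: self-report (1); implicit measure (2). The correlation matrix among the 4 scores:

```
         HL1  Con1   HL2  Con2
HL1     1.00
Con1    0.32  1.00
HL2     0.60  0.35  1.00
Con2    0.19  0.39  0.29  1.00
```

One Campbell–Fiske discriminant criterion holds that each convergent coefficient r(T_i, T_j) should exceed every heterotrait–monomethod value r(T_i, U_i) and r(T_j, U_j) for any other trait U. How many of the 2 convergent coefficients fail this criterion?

Checking each validity diagonal entry against its comparison values:
HL (methods 1·2): 0.60 vs {0.32, 0.29} → pass.
Con (methods 1·2): 0.39 vs {0.32, 0.29} → pass.
0 of 2 fail.

0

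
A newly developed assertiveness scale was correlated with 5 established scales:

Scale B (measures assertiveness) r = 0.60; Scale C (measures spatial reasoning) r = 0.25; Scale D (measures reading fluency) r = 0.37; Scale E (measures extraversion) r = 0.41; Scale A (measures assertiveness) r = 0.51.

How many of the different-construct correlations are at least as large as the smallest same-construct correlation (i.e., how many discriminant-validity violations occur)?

Convergent (same construct = assertiveness): Scale B, Scale A.
Smallest convergent = 0.51. Discriminant values: 0.25, 0.37, 0.41; count ≥ 0.51 → 0.

0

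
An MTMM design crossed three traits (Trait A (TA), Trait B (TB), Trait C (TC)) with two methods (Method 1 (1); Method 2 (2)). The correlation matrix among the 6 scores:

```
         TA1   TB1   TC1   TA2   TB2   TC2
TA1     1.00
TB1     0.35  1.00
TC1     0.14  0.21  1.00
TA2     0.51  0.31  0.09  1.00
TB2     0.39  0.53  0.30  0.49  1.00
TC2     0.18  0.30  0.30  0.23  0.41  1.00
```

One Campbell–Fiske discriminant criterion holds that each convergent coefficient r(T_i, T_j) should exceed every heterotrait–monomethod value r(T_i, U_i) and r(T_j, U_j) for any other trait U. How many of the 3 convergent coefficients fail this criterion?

Each convergent coefficient versus the relevant comparison correlations:
TA (methods 1·2): 0.51 vs {0.35, 0.49, 0.14, 0.23} → pass.
TB (methods 1·2): 0.53 vs {0.35, 0.49, 0.21, 0.41} → pass.
TC (methods 1·2): 0.30 vs {0.14, 0.23, 0.21, 0.41} → fail.
1 of 3 fail.

1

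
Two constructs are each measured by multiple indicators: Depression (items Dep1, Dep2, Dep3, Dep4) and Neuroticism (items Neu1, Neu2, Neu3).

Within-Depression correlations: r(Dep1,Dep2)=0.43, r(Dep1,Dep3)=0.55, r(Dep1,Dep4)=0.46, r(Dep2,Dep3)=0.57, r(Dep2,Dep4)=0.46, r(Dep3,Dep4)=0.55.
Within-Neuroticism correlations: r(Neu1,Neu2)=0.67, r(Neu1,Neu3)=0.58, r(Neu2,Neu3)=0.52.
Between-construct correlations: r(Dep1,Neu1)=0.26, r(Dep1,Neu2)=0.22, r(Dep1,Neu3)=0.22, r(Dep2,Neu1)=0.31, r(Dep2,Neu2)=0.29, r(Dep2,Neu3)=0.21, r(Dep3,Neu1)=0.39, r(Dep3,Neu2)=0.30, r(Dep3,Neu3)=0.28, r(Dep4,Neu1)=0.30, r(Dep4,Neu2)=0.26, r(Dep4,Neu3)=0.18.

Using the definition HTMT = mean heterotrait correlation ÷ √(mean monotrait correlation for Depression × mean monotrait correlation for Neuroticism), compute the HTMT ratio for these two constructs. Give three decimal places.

Mean between = 3.22/12 = 0.2683.
Mean within-Dep = 3.02/6 = 0.5033; mean within-Neu = 1.77/3 = 0.5900.
Geometric mean = √(0.5033 × 0.5900) = 0.5449.
HTMT = 0.2683 / 0.5449 = 0.492.

0.492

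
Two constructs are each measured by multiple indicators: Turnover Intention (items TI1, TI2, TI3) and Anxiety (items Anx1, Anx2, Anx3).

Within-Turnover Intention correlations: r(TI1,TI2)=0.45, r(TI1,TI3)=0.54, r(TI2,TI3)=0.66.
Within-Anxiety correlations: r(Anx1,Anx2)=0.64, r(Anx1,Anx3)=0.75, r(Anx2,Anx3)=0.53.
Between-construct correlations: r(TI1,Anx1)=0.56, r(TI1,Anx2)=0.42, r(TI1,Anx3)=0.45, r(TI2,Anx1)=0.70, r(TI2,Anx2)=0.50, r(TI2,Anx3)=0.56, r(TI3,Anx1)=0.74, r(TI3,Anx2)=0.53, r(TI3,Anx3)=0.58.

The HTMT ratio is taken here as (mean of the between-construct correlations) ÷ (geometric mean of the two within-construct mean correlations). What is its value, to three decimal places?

Mean between = 5.04/9 = 0.5600.
Mean within-TI = 1.65/3 = 0.5500; mean within-Anx = 1.92/3 = 0.6400.
Geometric mean = √(0.5500 × 0.6400) = 0.5933.
HTMT = 0.5600 / 0.5933 = 0.944.

0.944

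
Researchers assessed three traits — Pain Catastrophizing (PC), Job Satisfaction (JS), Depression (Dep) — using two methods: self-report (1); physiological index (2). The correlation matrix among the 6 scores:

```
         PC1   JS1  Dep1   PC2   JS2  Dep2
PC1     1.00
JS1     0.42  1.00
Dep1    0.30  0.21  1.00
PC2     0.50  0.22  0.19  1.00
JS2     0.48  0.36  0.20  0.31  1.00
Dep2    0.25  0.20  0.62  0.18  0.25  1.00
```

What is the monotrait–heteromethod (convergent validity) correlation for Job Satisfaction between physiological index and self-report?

0.36

Same trait (JS), different methods: r(JS2, JS1) = 0.36.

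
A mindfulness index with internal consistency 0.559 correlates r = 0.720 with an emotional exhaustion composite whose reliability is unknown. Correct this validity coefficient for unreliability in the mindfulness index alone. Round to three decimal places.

0.963

Single correction: r_c = r_obs / √r_xx = 0.720 / √0.559 = 0.720 / 0.7477 ≈ 0.963.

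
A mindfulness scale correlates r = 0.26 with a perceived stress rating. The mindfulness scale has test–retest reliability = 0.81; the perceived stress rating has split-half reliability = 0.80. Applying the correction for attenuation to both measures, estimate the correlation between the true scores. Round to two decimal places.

r_true = r_obs / √(r_xx · r_yy) = 0.26 / √(0.81 × 0.80) = 0.26 / √0.6480 = 0.26 / 0.8050 ≈ 0.32.

0.32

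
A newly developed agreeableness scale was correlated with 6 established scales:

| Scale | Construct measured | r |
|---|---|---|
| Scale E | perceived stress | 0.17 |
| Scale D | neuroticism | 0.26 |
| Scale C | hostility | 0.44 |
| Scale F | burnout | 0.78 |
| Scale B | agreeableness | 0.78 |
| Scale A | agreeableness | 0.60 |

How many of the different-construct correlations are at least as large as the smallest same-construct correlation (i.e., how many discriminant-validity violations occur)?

1

Convergent (same construct = agreeableness): Scale B, Scale A.
Smallest convergent = 0.60. Discriminant values: 0.17, 0.26, 0.44, 0.78; count ≥ 0.60 → 1.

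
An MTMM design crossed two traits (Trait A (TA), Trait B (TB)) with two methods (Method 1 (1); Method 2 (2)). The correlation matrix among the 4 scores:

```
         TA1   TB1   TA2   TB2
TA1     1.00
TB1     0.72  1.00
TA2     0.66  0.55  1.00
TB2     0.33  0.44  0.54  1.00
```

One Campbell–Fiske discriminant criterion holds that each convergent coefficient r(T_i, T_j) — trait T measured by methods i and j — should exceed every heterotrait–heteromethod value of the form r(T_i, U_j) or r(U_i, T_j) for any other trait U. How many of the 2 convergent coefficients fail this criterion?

Each convergent coefficient versus the relevant comparison correlations:
TA (methods 1·2): 0.66 vs {0.33, 0.55} → pass.
TB (methods 1·2): 0.44 vs {0.55, 0.33} → fail.
1 of 2 fail.

1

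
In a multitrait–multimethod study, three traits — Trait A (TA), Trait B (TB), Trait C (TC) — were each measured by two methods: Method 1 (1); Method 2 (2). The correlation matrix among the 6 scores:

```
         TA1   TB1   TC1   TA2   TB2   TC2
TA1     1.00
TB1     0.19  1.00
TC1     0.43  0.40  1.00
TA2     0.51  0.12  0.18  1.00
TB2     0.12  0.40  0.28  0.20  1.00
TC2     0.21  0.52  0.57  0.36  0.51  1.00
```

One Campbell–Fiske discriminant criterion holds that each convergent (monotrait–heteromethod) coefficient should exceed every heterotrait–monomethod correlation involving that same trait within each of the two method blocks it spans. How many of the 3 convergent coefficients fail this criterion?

1

Each convergent coefficient versus the relevant comparison correlations:
TA (methods 1·2): 0.51 vs {0.19, 0.20, 0.43, 0.36} → pass.
TB (methods 1·2): 0.40 vs {0.19, 0.20, 0.40, 0.51} → fail.
TC (methods 1·2): 0.57 vs {0.43, 0.36, 0.40, 0.51} → pass.
1 of 3 fail.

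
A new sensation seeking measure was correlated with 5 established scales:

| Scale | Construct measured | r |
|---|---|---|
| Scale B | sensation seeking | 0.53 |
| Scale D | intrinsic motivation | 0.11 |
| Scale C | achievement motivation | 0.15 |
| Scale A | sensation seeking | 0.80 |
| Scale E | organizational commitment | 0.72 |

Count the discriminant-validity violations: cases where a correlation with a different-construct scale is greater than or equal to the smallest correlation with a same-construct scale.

Convergent (same construct = sensation seeking): Scale B, Scale A.
Smallest convergent = 0.53. Discriminant values: 0.11, 0.15, 0.72; count ≥ 0.53 → 1.

1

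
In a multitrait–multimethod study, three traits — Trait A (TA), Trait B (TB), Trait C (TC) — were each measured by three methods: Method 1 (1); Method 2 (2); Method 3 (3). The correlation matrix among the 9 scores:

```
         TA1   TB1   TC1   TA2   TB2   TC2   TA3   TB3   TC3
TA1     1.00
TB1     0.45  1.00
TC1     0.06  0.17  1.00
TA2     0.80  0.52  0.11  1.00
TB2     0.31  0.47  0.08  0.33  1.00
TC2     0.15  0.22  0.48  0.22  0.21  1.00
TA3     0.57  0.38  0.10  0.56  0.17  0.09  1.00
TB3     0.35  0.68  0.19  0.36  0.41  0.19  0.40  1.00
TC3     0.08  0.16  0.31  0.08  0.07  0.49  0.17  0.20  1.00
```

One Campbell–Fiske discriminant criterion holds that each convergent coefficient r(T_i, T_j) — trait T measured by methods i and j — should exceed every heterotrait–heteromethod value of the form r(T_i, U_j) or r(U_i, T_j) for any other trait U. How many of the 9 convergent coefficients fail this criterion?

1

Each convergent coefficient versus the relevant comparison correlations:
TA (methods 1·2): 0.80 vs {0.31, 0.52, 0.15, 0.11} → pass.
TA (methods 1·3): 0.57 vs {0.35, 0.38, 0.08, 0.10} → pass.
TA (methods 2·3): 0.56 vs {0.36, 0.17, 0.08, 0.09} → pass.
TB (methods 1·2): 0.47 vs {0.52, 0.31, 0.22, 0.08} → fail.
TB (methods 1·3): 0.68 vs {0.38, 0.35, 0.16, 0.19} → pass.
TB (methods 2·3): 0.41 vs {0.17, 0.36, 0.07, 0.19} → pass.
TC (methods 1·2): 0.48 vs {0.11, 0.15, 0.08, 0.22} → pass.
TC (methods 1·3): 0.31 vs {0.10, 0.08, 0.19, 0.16} → pass.
TC (methods 2·3): 0.49 vs {0.09, 0.08, 0.19, 0.07} → pass.
1 of 9 fail.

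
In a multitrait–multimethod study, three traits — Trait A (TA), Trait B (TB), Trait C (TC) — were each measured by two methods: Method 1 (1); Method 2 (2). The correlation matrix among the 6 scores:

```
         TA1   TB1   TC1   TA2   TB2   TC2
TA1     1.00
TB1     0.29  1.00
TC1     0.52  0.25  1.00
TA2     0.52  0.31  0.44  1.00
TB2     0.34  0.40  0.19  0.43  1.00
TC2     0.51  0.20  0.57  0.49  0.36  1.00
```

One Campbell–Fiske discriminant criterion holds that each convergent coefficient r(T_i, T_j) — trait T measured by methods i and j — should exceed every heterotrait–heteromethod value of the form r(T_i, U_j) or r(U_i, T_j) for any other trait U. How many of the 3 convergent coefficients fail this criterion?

0

Each convergent coefficient versus the relevant comparison correlations:
TA (methods 1·2): 0.52 vs {0.34, 0.31, 0.51, 0.44} → pass.
TB (methods 1·2): 0.40 vs {0.31, 0.34, 0.20, 0.19} → pass.
TC (methods 1·2): 0.57 vs {0.44, 0.51, 0.19, 0.20} → pass.
0 of 3 fail.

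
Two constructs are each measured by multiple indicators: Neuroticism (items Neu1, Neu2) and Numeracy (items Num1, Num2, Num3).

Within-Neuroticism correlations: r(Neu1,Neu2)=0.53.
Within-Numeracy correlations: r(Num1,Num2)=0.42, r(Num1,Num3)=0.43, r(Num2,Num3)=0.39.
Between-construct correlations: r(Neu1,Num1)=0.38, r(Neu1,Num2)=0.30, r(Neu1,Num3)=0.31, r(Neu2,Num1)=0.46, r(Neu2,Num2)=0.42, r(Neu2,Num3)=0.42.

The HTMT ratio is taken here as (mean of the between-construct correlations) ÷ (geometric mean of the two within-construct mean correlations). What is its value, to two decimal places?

0.82

Mean between = 2.29/6 = 0.3817.
Mean within-Neu = 0.53/1 = 0.5300; mean within-Num = 1.24/3 = 0.4133.
Geometric mean = √(0.5300 × 0.4133) = 0.4680.
HTMT = 0.3817 / 0.4680 = 0.82.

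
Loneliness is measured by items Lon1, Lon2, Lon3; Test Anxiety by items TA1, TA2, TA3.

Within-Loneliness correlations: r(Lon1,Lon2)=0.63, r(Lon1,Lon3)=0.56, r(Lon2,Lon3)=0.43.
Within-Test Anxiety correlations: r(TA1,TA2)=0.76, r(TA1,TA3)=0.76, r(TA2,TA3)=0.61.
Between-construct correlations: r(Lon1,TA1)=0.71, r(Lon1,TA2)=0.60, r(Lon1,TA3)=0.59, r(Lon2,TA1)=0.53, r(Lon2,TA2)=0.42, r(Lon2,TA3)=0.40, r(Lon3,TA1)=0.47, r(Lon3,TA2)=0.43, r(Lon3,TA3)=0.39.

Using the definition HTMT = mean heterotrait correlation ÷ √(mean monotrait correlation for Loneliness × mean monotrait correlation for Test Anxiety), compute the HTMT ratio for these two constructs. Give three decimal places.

Mean between = 4.54/9 = 0.5044.
Mean within-Lon = 1.62/3 = 0.5400; mean within-TA = 2.13/3 = 0.7100.
Geometric mean = √(0.5400 × 0.7100) = 0.6192.
HTMT = 0.5044 / 0.6192 = 0.815.

0.815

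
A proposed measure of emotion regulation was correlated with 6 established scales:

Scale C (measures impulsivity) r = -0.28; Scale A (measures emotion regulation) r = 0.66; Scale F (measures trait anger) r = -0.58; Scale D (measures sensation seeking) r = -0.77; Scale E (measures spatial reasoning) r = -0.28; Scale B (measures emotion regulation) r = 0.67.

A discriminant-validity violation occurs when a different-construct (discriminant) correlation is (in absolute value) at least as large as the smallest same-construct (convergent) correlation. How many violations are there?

1

Convergent (same construct = emotion regulation): Scale A, Scale B.
Smallest convergent = 0.66. Discriminant |r|: 0.28, 0.58, 0.77, 0.28; count ≥ 0.66 → 1.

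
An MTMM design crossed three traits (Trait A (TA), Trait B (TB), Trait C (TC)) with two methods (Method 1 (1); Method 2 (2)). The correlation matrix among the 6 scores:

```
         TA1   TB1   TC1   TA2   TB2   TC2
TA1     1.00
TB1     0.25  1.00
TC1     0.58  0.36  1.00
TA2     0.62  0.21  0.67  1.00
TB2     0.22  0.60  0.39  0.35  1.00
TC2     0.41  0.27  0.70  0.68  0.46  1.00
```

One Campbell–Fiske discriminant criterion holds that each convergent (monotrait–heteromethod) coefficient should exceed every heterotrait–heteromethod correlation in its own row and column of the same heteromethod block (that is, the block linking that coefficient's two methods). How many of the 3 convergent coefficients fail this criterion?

1

Checking each validity diagonal entry against its comparison values:
TA (methods 1·2): 0.62 vs {0.22, 0.21, 0.41, 0.67} → fail.
TB (methods 1·2): 0.60 vs {0.21, 0.22, 0.27, 0.39} → pass.
TC (methods 1·2): 0.70 vs {0.67, 0.41, 0.39, 0.27} → pass.
1 of 3 fail.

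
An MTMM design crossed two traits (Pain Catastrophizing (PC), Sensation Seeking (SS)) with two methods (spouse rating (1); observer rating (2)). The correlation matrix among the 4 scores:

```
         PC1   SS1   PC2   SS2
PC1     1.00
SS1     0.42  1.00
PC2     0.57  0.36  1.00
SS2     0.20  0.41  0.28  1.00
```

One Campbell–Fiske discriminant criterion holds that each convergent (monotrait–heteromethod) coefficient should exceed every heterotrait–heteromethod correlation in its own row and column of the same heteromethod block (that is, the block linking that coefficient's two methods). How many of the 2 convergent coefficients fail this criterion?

Checking each validity diagonal entry against its comparison values:
PC (methods 1·2): 0.57 vs {0.20, 0.36} → pass.
SS (methods 1·2): 0.41 vs {0.36, 0.20} → pass.
0 of 2 fail.

0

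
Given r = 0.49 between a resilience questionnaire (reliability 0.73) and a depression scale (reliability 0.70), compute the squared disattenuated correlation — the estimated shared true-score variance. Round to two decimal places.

0.47

Disattenuated r = 0.49 / √(0.73 × 0.70) = 0.49 / 0.7148 = 0.6855.
Shared true-score variance = 0.6855² = 0.4699 ≈ 0.47.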